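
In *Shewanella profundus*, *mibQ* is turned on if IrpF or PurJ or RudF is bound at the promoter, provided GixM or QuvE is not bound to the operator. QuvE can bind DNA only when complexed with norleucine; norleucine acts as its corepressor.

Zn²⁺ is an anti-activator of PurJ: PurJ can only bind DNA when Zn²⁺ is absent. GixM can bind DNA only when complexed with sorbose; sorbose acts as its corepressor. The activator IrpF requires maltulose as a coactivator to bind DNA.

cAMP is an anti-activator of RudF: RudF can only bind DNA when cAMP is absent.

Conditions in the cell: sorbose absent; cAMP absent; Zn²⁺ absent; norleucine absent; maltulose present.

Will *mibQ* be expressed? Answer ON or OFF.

ON

Sorbose is absent, so GixM is inactive.
Norleucine is absent, so QuvE is inactive.
Maltulose is present, so IrpF is active.
Zn²⁺ is absent, so PurJ is active.
cAMP is absent, so RudF is active.
Activator IrpF is present, so *mibQ* is transcribed.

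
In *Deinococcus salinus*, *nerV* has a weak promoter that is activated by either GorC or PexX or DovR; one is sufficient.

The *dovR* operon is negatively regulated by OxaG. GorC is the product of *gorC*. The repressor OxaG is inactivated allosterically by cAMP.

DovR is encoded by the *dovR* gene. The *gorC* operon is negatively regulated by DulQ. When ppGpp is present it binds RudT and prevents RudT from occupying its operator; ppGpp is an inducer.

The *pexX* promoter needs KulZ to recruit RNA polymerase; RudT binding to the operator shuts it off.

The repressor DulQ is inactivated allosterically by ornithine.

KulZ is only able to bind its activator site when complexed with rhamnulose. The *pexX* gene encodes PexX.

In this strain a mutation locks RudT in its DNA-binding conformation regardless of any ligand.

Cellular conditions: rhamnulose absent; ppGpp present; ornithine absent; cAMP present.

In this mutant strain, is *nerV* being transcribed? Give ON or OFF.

Ornithine is absent, so DulQ is active.
With repressor DulQ bound, *gorC* is not transcribed.
So GorC is not produced.
Rhamnulose is absent, so KulZ is inactive.
RudT is constitutively active in this strain.
With repressor RudT bound, *pexX* is not transcribed.
So PexX is not produced.
cAMP is present, so OxaG is inactive.
With no repressor bound, *dovR* is transcribed.
So DovR is produced and active.
Activator DovR is present, so *nerV* is transcribed.

ON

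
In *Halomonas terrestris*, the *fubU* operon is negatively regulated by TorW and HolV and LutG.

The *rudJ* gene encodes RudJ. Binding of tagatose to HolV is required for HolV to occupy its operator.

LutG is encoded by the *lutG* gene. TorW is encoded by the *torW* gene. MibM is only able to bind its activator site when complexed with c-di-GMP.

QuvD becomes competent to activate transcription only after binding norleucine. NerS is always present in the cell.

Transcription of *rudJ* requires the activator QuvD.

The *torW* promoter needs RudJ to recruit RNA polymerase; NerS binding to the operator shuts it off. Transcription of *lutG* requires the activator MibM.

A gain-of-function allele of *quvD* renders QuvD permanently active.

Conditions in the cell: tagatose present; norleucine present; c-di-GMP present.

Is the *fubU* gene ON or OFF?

OFF

NerS is produced constitutively and is active.
QuvD is constitutively active in this strain.
No repressor is bound and QuvD is active, so *rudJ* is transcribed.
So RudJ is produced and active.
With repressor NerS bound, *torW* is not transcribed.
So TorW is not produced.
Tagatose is present, so HolV is active.
c-di-GMP is present, so MibM is active.
No repressor is bound and MibM is active, so *lutG* is transcribed.
So LutG is produced and active.
With repressor HolV bound, *fubU* is not transcribed.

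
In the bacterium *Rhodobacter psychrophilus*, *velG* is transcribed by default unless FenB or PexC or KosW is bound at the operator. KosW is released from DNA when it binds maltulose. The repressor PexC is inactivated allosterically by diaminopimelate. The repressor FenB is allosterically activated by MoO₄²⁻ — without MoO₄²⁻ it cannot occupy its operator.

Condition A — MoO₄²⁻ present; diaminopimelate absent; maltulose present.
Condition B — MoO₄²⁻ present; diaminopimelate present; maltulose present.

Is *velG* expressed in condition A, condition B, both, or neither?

Condition A:
MoO₄²⁻ is present, so FenB is active.
Diaminopimelate is absent, so PexC is active.
Maltulose is present, so KosW is inactive.
With repressor FenB bound, *velG* is not transcribed.
→ *velG* is OFF in A.
Condition B:
MoO₄²⁻ is present, so FenB is active.
Diaminopimelate is present, so PexC is inactive.
Maltulose is present, so KosW is inactive.
With repressor FenB bound, *velG* is not transcribed.
→ *velG* is OFF in B.

neither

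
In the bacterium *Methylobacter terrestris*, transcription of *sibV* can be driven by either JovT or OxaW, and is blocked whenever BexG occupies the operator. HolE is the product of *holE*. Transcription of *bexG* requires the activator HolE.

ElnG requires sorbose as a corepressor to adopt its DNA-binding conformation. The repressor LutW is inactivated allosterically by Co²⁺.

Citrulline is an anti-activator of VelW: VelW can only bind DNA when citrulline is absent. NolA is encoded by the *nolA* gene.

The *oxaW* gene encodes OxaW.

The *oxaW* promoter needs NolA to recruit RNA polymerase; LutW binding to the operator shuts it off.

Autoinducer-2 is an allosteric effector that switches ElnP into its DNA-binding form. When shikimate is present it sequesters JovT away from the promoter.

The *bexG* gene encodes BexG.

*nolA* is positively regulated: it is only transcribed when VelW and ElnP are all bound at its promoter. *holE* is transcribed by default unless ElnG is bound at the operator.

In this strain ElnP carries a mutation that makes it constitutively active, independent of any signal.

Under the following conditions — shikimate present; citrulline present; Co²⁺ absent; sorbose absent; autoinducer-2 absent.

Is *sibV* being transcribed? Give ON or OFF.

OFF

Sorbose is absent, so ElnG is inactive.
With no repressor bound, *holE* is transcribed.
So HolE is produced and active.
No repressor is bound and HolE is active, so *bexG* is transcribed.
So BexG is produced and active.
Shikimate is present, so JovT is inactive.
Citrulline is present, so VelW is inactive.
ElnP is constitutively active in this strain.
Required activator VelW is absent, so *nolA* is not transcribed.
So NolA is not produced.
Co²⁺ is absent, so LutW is active.
With repressor LutW bound, *oxaW* is not transcribed.
So OxaW is not produced.
With repressor BexG bound, *sibV* is not transcribed.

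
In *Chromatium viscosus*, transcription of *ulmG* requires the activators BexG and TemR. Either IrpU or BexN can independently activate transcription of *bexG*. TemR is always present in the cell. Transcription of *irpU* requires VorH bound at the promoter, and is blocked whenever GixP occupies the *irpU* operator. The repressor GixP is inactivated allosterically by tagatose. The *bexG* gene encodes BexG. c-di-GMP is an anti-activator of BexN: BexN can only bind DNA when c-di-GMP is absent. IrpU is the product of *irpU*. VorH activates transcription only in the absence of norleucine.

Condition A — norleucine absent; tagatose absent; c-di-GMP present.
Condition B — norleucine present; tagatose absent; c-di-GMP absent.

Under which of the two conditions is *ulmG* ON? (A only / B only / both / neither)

B only

Condition A:
Norleucine is absent, so VorH is active.
Tagatose is absent, so GixP is active.
With repressor GixP bound, *irpU* is not transcribed.
So IrpU is not produced.
c-di-GMP is present, so BexN is inactive.
No activator is available at the *bexG* promoter, so *bexG* is not transcribed.
So BexG is not produced.
TemR is produced constitutively and is active.
Required activator BexG is absent, so *ulmG* is not transcribed.
→ *ulmG* is OFF in A.
Condition B:
Norleucine is present, so VorH is inactive.
Tagatose is absent, so GixP is active.
With repressor GixP bound, *irpU* is not transcribed.
So IrpU is not produced.
c-di-GMP is absent, so BexN is active.
Activator BexN is present, so *bexG* is transcribed.
So BexG is produced and active.
TemR is produced constitutively and is active.
No repressor is bound and BexG and TemR are active, so *ulmG* is transcribed.
→ *ulmG* is ON in B.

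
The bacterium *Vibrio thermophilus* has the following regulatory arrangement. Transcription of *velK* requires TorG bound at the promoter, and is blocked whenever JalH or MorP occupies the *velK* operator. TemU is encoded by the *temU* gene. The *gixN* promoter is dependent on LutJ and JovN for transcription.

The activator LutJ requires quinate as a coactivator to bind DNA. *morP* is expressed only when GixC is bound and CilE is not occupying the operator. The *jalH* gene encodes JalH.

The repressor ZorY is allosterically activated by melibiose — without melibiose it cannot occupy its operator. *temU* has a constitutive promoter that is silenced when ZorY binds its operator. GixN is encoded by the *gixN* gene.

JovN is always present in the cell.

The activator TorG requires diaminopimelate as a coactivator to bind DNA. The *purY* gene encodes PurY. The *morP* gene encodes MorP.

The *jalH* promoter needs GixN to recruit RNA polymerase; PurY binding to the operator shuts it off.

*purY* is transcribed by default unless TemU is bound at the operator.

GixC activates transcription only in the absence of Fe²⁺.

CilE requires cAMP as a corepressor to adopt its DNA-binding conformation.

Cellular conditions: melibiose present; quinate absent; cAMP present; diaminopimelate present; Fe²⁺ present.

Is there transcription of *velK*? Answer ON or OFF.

Melibiose is present, so ZorY is active.
With repressor ZorY bound, *temU* is not transcribed.
So TemU is not produced.
With no repressor bound, *purY* is transcribed.
So PurY is produced and active.
Quinate is absent, so LutJ is inactive.
JovN is produced constitutively and is active.
Required activator LutJ is absent, so *gixN* is not transcribed.
So GixN is not produced.
With repressor PurY bound, *jalH* is not transcribed.
So JalH is not produced.
cAMP is present, so CilE is active.
Fe²⁺ is present, so GixC is inactive.
With repressor CilE bound, *morP* is not transcribed.
So MorP is not produced.
Diaminopimelate is present, so TorG is active.
No repressor is bound and TorG is active, so *velK* is transcribed.

ON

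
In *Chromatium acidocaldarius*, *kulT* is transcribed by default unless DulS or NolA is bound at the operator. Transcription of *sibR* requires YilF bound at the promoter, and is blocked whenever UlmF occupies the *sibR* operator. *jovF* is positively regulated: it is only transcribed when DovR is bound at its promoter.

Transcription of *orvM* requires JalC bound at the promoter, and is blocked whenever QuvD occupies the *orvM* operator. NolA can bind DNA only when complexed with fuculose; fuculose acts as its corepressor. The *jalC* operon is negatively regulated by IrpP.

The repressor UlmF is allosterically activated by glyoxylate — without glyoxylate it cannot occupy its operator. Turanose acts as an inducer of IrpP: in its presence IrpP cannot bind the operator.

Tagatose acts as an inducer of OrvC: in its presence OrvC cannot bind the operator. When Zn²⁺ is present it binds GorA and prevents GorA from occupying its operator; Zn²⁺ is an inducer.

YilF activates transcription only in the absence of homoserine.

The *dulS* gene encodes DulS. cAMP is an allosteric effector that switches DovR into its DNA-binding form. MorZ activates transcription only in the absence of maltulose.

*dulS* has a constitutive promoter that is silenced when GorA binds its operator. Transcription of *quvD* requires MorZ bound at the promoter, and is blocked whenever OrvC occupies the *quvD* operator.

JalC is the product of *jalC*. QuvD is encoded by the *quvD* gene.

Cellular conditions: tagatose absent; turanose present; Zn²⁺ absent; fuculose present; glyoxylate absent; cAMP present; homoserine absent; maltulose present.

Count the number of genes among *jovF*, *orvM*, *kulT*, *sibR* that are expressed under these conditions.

cAMP is present, so DovR is active.
No repressor is bound and DovR is active, so *jovF* is transcribed.
→ *jovF* is ON.
Turanose is present, so IrpP is inactive.
With no repressor bound, *jalC* is transcribed.
So JalC is produced and active.
Maltulose is present, so MorZ is inactive.
Tagatose is absent, so OrvC is active.
With repressor OrvC bound, *quvD* is not transcribed.
So QuvD is not produced.
No repressor is bound and JalC is active, so *orvM* is transcribed.
→ *orvM* is ON.
Zn²⁺ is absent, so GorA is active.
With repressor GorA bound, *dulS* is not transcribed.
So DulS is not produced.
Fuculose is present, so NolA is active.
With repressor NolA bound, *kulT* is not transcribed.
→ *kulT* is OFF.
Glyoxylate is absent, so UlmF is inactive.
Homoserine is absent, so YilF is active.
No repressor is bound and YilF is active, so *sibR* is transcribed.
→ *sibR* is ON.
3 of the 4 genes are transcribed.

3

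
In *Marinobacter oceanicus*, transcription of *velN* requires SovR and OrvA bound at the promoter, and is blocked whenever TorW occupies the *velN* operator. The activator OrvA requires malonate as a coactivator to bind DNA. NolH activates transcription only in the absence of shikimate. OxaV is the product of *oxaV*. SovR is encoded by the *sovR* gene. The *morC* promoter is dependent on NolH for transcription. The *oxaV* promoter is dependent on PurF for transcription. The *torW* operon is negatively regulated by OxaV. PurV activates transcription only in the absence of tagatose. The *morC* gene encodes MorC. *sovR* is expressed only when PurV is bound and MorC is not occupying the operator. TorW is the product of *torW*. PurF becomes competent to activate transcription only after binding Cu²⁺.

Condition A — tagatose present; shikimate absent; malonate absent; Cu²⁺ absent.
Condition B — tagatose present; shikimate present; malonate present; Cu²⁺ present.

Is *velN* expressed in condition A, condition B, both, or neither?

Condition A:
Tagatose is present, so PurV is inactive.
Shikimate is absent, so NolH is active.
No repressor is bound and NolH is active, so *morC* is transcribed.
So MorC is produced and active.
With repressor MorC bound, *sovR* is not transcribed.
So SovR is not produced.
Malonate is absent, so OrvA is inactive.
Cu²⁺ is absent, so PurF is inactive.
Required activator PurF is absent, so *oxaV* is not transcribed.
So OxaV is not produced.
With no repressor bound, *torW* is transcribed.
So TorW is produced and active.
With repressor TorW bound, *velN* is not transcribed.
→ *velN* is OFF in A.
Condition B:
Tagatose is present, so PurV is inactive.
Shikimate is present, so NolH is inactive.
Required activator NolH is absent, so *morC* is not transcribed.
So MorC is not produced.
Required activator PurV is absent, so *sovR* is not transcribed.
So SovR is not produced.
Malonate is present, so OrvA is active.
Cu²⁺ is present, so PurF is active.
No repressor is bound and PurF is active, so *oxaV* is transcribed.
So OxaV is produced and active.
With repressor OxaV bound, *torW* is not transcribed.
So TorW is not produced.
Required activator SovR is absent, so *velN* is not transcribed.
→ *velN* is OFF in B.

neither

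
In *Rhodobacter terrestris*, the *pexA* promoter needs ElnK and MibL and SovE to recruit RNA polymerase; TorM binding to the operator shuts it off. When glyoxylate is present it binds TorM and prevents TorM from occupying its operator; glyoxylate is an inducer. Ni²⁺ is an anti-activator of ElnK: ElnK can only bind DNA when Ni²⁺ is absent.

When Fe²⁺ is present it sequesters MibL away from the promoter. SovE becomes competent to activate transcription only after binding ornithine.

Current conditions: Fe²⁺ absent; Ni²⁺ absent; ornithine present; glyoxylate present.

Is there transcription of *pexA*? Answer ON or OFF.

ON

Ni²⁺ is absent, so ElnK is active.
Glyoxylate is present, so TorM is inactive.
Fe²⁺ is absent, so MibL is active.
Ornithine is present, so SovE is active.
No repressor is bound and ElnK and MibL and SovE are active, so *pexA* is transcribed.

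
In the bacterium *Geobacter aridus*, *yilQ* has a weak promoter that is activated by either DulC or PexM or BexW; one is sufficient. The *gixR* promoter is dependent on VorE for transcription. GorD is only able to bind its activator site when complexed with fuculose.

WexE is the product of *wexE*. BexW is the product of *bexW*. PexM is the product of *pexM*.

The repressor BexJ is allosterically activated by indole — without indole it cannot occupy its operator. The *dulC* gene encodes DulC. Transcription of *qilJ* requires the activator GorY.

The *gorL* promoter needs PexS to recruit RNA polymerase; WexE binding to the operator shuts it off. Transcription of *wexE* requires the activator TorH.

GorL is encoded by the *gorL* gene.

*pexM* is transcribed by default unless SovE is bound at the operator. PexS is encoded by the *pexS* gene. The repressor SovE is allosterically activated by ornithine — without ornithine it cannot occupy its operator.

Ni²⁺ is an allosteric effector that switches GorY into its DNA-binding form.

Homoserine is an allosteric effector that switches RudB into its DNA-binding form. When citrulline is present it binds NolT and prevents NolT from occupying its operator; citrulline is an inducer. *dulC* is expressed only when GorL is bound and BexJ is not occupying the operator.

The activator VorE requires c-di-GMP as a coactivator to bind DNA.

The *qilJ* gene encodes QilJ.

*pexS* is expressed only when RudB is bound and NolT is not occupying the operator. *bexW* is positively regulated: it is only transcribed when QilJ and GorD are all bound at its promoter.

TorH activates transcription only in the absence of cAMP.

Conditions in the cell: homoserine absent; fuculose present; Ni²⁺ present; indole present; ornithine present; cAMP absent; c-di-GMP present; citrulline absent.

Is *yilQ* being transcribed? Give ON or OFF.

ON

Indole is present, so BexJ is active.
Homoserine is absent, so RudB is inactive.
Citrulline is absent, so NolT is active.
With repressor NolT bound, *pexS* is not transcribed.
So PexS is not produced.
cAMP is absent, so TorH is active.
No repressor is bound and TorH is active, so *wexE* is transcribed.
So WexE is produced and active.
With repressor WexE bound, *gorL* is not transcribed.
So GorL is not produced.
With repressor BexJ bound, *dulC* is not transcribed.
So DulC is not produced.
Ornithine is present, so SovE is active.
With repressor SovE bound, *pexM* is not transcribed.
So PexM is not produced.
Ni²⁺ is present, so GorY is active.
No repressor is bound and GorY is active, so *qilJ* is transcribed.
So QilJ is produced and active.
Fuculose is present, so GorD is active.
No repressor is bound and QilJ and GorD are active, so *bexW* is transcribed.
So BexW is produced and active.
Activator BexW is present, so *yilQ* is transcribed.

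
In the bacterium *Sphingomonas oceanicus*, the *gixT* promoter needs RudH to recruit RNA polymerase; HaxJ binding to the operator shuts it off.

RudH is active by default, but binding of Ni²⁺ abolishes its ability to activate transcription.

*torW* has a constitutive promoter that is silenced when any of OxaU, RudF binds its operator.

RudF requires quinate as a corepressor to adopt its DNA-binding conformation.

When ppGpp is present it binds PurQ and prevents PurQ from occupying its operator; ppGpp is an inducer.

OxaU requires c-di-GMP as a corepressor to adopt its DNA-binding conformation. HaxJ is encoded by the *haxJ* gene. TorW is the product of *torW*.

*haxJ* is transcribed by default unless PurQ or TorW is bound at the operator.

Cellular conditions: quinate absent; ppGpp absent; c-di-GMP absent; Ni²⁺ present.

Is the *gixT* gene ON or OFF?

ppGpp is absent, so PurQ is active.
c-di-GMP is absent, so OxaU is inactive.
Quinate is absent, so RudF is inactive.
With no repressor bound, *torW* is transcribed.
So TorW is produced and active.
With repressor PurQ bound, *haxJ* is not transcribed.
So HaxJ is not produced.
Ni²⁺ is present, so RudH is inactive.
Required activator RudH is absent, so *gixT* is not transcribed.

OFF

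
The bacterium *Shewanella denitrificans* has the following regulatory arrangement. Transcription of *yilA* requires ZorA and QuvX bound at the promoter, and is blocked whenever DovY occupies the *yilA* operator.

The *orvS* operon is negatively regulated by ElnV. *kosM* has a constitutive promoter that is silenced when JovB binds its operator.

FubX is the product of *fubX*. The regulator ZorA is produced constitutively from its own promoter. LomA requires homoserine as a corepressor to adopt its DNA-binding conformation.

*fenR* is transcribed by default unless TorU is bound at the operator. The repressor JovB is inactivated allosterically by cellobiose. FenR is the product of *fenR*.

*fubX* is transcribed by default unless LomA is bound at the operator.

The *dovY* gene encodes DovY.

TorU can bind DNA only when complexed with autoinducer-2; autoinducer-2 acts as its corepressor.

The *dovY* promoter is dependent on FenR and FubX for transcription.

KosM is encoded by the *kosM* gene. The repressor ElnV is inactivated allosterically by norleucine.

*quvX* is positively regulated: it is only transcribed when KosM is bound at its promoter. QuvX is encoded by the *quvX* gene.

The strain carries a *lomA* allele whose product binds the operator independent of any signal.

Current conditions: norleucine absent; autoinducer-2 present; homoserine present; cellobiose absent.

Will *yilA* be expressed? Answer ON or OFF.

OFF

ZorA is produced constitutively and is active.
Autoinducer-2 is present, so TorU is active.
With repressor TorU bound, *fenR* is not transcribed.
So FenR is not produced.
LomA is constitutively active in this strain.
With repressor LomA bound, *fubX* is not transcribed.
So FubX is not produced.
Required activator FenR is absent, so *dovY* is not transcribed.
So DovY is not produced.
Cellobiose is absent, so JovB is active.
With repressor JovB bound, *kosM* is not transcribed.
So KosM is not produced.
Required activator KosM is absent, so *quvX* is not transcribed.
So QuvX is not produced.
Required activator QuvX is absent, so *yilA* is not transcribed.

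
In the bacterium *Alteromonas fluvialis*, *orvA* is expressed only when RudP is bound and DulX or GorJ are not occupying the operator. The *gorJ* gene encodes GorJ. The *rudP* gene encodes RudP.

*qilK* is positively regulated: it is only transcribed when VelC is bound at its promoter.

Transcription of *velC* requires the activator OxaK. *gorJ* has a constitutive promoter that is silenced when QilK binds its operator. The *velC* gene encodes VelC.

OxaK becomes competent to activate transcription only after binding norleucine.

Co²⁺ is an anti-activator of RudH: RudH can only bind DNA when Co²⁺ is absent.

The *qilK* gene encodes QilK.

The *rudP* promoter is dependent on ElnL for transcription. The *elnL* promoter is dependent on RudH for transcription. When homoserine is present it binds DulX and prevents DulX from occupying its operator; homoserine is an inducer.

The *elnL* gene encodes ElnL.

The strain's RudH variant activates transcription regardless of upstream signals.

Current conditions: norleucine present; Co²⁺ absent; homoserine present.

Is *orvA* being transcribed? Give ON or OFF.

ON

Homoserine is present, so DulX is inactive.
Norleucine is present, so OxaK is active.
No repressor is bound and OxaK is active, so *velC* is transcribed.
So VelC is produced and active.
No repressor is bound and VelC is active, so *qilK* is transcribed.
So QilK is produced and active.
With repressor QilK bound, *gorJ* is not transcribed.
So GorJ is not produced.
RudH is constitutively active in this strain.
No repressor is bound and RudH is active, so *elnL* is transcribed.
So ElnL is produced and active.
No repressor is bound and ElnL is active, so *rudP* is transcribed.
So RudP is produced and active.
No repressor is bound and RudP is active, so *orvA* is transcribed.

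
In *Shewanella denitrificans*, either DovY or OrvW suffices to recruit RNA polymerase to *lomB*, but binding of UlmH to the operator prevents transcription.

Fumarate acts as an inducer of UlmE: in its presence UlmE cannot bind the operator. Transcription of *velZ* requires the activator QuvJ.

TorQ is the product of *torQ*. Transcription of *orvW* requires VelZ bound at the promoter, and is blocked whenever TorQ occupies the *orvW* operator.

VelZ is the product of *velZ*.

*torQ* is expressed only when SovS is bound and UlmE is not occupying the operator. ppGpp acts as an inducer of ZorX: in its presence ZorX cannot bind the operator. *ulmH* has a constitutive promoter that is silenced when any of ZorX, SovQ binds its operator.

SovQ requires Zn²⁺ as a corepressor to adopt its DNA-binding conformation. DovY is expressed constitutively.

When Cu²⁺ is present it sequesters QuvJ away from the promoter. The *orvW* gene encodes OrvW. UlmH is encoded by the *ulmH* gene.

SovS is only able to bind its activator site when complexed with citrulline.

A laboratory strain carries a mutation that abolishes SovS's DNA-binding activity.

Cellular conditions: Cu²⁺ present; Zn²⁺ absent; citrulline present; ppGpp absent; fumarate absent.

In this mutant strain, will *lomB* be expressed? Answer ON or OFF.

ppGpp is absent, so ZorX is active.
Zn²⁺ is absent, so SovQ is inactive.
With repressor ZorX bound, *ulmH* is not transcribed.
So UlmH is not produced.
DovY is produced constitutively and is active.
SovS is non-functional in this strain, so it has no effect.
Fumarate is absent, so UlmE is active.
With repressor UlmE bound, *torQ* is not transcribed.
So TorQ is not produced.
Cu²⁺ is present, so QuvJ is inactive.
Required activator QuvJ is absent, so *velZ* is not transcribed.
So VelZ is not produced.
Required activator VelZ is absent, so *orvW* is not transcribed.
So OrvW is not produced.
Activator DovY is present, so *lomB* is transcribed.

ON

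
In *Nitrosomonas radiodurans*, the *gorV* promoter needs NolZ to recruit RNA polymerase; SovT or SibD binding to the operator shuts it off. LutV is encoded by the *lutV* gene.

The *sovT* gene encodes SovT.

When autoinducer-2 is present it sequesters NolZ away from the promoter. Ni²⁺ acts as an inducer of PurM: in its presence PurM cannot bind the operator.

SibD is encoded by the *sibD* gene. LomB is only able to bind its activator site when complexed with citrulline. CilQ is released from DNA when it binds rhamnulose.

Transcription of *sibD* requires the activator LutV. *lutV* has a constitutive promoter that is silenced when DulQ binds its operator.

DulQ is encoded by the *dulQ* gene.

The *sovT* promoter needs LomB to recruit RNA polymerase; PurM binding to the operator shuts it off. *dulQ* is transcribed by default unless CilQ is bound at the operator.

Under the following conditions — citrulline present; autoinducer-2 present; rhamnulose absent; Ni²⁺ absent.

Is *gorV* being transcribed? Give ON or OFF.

Autoinducer-2 is present, so NolZ is inactive.
Citrulline is present, so LomB is active.
Ni²⁺ is absent, so PurM is active.
With repressor PurM bound, *sovT* is not transcribed.
So SovT is not produced.
Rhamnulose is absent, so CilQ is active.
With repressor CilQ bound, *dulQ* is not transcribed.
So DulQ is not produced.
With no repressor bound, *lutV* is transcribed.
So LutV is produced and active.
No repressor is bound and LutV is active, so *sibD* is transcribed.
So SibD is produced and active.
With repressor SibD bound, *gorV* is not transcribed.

OFF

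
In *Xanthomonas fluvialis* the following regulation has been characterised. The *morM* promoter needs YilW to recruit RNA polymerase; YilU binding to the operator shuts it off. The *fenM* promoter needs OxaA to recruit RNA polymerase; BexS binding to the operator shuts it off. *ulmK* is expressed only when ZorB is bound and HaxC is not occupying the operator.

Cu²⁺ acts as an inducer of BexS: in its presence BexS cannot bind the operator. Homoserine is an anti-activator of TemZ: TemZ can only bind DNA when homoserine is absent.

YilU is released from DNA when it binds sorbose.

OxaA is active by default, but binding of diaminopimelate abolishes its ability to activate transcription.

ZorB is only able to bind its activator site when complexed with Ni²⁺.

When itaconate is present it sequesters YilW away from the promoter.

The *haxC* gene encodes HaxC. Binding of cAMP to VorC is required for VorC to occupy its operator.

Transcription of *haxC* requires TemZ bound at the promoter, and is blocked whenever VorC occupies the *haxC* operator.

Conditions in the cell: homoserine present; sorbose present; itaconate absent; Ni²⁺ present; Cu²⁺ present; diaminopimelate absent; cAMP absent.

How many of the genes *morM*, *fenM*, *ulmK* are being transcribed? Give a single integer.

3

Sorbose is present, so YilU is inactive.
Itaconate is absent, so YilW is active.
No repressor is bound and YilW is active, so *morM* is transcribed.
→ *morM* is ON.
Diaminopimelate is absent, so OxaA is active.
Cu²⁺ is present, so BexS is inactive.
No repressor is bound and OxaA is active, so *fenM* is transcribed.
→ *fenM* is ON.
Ni²⁺ is present, so ZorB is active.
Homoserine is present, so TemZ is inactive.
cAMP is absent, so VorC is inactive.
Required activator TemZ is absent, so *haxC* is not transcribed.
So HaxC is not produced.
No repressor is bound and ZorB is active, so *ulmK* is transcribed.
→ *ulmK* is ON.
3 of the 3 genes are transcribed.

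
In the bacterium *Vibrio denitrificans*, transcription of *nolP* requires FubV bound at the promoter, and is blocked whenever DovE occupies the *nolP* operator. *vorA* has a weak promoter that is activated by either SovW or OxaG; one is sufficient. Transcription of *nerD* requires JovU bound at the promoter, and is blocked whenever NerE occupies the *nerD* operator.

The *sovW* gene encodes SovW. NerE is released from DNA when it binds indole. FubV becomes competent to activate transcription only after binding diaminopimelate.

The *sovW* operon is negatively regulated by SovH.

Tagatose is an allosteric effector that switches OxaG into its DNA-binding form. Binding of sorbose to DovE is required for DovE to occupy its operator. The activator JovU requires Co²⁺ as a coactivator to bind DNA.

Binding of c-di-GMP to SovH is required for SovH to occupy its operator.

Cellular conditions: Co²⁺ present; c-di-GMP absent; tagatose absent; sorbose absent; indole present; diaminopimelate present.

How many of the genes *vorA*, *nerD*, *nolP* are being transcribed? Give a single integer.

3

c-di-GMP is absent, so SovH is inactive.
With no repressor bound, *sovW* is transcribed.
So SovW is produced and active.
Tagatose is absent, so OxaG is inactive.
Activator SovW is present, so *vorA* is transcribed.
→ *vorA* is ON.
Co²⁺ is present, so JovU is active.
Indole is present, so NerE is inactive.
No repressor is bound and JovU is active, so *nerD* is transcribed.
→ *nerD* is ON.
Diaminopimelate is present, so FubV is active.
Sorbose is absent, so DovE is inactive.
No repressor is bound and FubV is active, so *nolP* is transcribed.
→ *nolP* is ON.
3 of the 3 genes are transcribed.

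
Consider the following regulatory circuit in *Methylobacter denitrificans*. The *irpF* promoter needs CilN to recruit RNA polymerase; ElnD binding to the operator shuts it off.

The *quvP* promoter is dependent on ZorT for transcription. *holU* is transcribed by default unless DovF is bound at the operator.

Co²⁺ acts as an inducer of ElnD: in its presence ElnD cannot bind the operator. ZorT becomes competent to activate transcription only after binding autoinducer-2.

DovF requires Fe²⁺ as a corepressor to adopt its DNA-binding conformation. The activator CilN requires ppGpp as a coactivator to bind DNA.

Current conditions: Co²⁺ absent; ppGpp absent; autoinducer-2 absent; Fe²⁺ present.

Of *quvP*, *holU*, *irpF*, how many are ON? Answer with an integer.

0

Autoinducer-2 is absent, so ZorT is inactive.
Required activator ZorT is absent, so *quvP* is not transcribed.
→ *quvP* is OFF.
Fe²⁺ is present, so DovF is active.
With repressor DovF bound, *holU* is not transcribed.
→ *holU* is OFF.
Co²⁺ is absent, so ElnD is active.
ppGpp is absent, so CilN is inactive.
With repressor ElnD bound, *irpF* is not transcribed.
→ *irpF* is OFF.
0 of the 3 genes are transcribed.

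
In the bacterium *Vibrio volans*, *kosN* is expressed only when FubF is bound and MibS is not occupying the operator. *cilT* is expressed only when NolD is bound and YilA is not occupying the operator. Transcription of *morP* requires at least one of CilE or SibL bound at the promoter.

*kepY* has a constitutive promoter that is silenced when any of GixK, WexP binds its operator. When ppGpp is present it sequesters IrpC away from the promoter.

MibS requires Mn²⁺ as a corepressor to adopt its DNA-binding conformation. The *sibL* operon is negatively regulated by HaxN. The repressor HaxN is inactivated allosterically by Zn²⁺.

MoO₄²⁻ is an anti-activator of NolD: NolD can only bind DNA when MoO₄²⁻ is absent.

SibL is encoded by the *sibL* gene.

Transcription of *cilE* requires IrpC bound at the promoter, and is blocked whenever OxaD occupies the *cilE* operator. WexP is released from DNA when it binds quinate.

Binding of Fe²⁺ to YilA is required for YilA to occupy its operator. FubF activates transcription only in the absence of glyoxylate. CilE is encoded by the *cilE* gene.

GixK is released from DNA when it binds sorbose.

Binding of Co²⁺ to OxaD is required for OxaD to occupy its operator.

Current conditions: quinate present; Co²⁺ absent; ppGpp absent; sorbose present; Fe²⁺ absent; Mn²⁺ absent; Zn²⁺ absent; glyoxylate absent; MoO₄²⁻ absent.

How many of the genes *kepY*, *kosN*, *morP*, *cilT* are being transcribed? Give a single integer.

4

Sorbose is present, so GixK is inactive.
Quinate is present, so WexP is inactive.
With no repressor bound, *kepY* is transcribed.
→ *kepY* is ON.
Glyoxylate is absent, so FubF is active.
Mn²⁺ is absent, so MibS is inactive.
No repressor is bound and FubF is active, so *kosN* is transcribed.
→ *kosN* is ON.
ppGpp is absent, so IrpC is active.
Co²⁺ is absent, so OxaD is inactive.
No repressor is bound and IrpC is active, so *cilE* is transcribed.
So CilE is produced and active.
Zn²⁺ is absent, so HaxN is active.
With repressor HaxN bound, *sibL* is not transcribed.
So SibL is not produced.
Activator CilE is present, so *morP* is transcribed.
→ *morP* is ON.
Fe²⁺ is absent, so YilA is inactive.
MoO₄²⁻ is absent, so NolD is active.
No repressor is bound and NolD is active, so *cilT* is transcribed.
→ *cilT* is ON.
4 of the 4 genes are transcribed.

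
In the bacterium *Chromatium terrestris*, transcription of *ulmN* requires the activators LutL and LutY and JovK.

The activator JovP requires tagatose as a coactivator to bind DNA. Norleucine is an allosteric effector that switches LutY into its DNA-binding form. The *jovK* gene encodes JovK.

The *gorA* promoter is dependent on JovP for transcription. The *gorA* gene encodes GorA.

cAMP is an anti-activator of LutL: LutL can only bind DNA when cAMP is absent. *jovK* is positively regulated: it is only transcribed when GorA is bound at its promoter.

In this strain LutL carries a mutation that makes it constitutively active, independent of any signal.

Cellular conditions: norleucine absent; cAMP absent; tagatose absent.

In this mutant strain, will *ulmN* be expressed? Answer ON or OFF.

LutL is constitutively active in this strain.
Norleucine is absent, so LutY is inactive.
Tagatose is absent, so JovP is inactive.
Required activator JovP is absent, so *gorA* is not transcribed.
So GorA is not produced.
Required activator GorA is absent, so *jovK* is not transcribed.
So JovK is not produced.
Required activator LutY is absent, so *ulmN* is not transcribed.

OFF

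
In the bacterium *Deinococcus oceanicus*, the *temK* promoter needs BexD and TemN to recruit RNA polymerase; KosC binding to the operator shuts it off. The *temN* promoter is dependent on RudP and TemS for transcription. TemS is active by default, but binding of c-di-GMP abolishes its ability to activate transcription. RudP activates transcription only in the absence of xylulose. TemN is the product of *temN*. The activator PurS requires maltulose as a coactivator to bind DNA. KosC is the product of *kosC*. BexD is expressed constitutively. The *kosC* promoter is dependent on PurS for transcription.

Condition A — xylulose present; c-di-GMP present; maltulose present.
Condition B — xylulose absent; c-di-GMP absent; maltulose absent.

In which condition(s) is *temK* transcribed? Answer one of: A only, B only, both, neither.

Condition A:
BexD is produced constitutively and is active.
Xylulose is present, so RudP is inactive.
c-di-GMP is present, so TemS is inactive.
Required activator RudP is absent, so *temN* is not transcribed.
So TemN is not produced.
Maltulose is present, so PurS is active.
No repressor is bound and PurS is active, so *kosC* is transcribed.
So KosC is produced and active.
With repressor KosC bound, *temK* is not transcribed.
→ *temK* is OFF in A.
Condition B:
BexD is produced constitutively and is active.
Xylulose is absent, so RudP is active.
c-di-GMP is absent, so TemS is active.
No repressor is bound and RudP and TemS are active, so *temN* is transcribed.
So TemN is produced and active.
Maltulose is absent, so PurS is inactive.
Required activator PurS is absent, so *kosC* is not transcribed.
So KosC is not produced.
No repressor is bound and BexD and TemN are active, so *temK* is transcribed.
→ *temK* is ON in B.

B only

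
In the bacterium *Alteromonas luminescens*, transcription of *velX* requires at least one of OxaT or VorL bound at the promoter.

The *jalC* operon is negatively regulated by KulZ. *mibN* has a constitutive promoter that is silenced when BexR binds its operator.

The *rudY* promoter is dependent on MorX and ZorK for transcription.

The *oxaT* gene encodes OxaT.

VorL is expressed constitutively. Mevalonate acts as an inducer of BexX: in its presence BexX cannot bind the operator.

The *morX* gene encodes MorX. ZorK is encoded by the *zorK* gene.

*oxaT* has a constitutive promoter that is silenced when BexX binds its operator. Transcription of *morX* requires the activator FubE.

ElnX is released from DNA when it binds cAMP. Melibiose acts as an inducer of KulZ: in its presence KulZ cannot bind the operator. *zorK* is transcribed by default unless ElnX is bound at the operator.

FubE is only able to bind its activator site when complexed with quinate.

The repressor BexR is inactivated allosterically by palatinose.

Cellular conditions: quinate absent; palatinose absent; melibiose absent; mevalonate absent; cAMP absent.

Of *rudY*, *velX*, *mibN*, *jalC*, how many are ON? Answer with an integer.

1

Quinate is absent, so FubE is inactive.
Required activator FubE is absent, so *morX* is not transcribed.
So MorX is not produced.
cAMP is absent, so ElnX is active.
With repressor ElnX bound, *zorK* is not transcribed.
So ZorK is not produced.
Required activator MorX is absent, so *rudY* is not transcribed.
→ *rudY* is OFF.
Mevalonate is absent, so BexX is active.
With repressor BexX bound, *oxaT* is not transcribed.
So OxaT is not produced.
VorL is produced constitutively and is active.
Activator VorL is present, so *velX* is transcribed.
→ *velX* is ON.
Palatinose is absent, so BexR is active.
With repressor BexR bound, *mibN* is not transcribed.
→ *mibN* is OFF.
Melibiose is absent, so KulZ is active.
With repressor KulZ bound, *jalC* is not transcribed.
→ *jalC* is OFF.
1 of the 4 genes is transcribed.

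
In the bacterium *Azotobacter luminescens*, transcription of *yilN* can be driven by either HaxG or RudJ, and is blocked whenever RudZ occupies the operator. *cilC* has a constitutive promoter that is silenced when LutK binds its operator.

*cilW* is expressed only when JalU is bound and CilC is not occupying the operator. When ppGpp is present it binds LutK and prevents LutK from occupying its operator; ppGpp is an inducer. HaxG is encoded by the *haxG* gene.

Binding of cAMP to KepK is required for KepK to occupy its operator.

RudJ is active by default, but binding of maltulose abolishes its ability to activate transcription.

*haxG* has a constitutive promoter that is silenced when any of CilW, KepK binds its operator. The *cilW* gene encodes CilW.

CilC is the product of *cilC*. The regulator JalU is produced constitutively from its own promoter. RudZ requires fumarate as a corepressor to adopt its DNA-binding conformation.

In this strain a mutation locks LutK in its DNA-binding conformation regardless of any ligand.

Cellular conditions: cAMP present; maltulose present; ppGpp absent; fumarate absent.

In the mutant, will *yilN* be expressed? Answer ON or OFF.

OFF

LutK is constitutively active in this strain.
With repressor LutK bound, *cilC* is not transcribed.
So CilC is not produced.
JalU is produced constitutively and is active.
No repressor is bound and JalU is active, so *cilW* is transcribed.
So CilW is produced and active.
cAMP is present, so KepK is active.
With repressor CilW bound, *haxG* is not transcribed.
So HaxG is not produced.
Fumarate is absent, so RudZ is inactive.
Maltulose is present, so RudJ is inactive.
No activator is available at the *yilN* promoter, so *yilN* is not transcribed.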